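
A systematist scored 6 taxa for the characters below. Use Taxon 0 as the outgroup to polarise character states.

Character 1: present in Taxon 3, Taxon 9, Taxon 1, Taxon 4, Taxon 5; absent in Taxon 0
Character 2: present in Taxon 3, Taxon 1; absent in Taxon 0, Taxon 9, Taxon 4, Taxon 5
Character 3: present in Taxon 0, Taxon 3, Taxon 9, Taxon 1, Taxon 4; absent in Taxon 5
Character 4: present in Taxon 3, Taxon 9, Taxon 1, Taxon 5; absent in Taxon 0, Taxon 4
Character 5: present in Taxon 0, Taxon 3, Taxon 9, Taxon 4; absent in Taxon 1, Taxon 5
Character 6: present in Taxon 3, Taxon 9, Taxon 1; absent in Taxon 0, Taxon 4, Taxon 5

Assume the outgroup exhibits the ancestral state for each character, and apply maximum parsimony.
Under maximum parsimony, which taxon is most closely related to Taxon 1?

Character polarity is set by the outgroup: the derived state is whichever differs from the outgroup's state, so for Character 3, Character 5 the derived state is 'absent', and for the remaining characters it is 'present'.
Character 1 (derived state 'present') is shared by all ingroup taxa — unites the whole ingroup.
Character 2: derived state 'present' in Taxon 1 and Taxon 3 only — synapomorphy for {Taxon 1, Taxon 3}.
Character 3 (derived state 'absent') is unique to Taxon 5 (autapomorphy; uninformative for grouping).
Character 4 (derived state 'present') is shared by Taxon 1, Taxon 3, Taxon 5, and Taxon 9 — a synapomorphy uniting that clade.
Character 5 (state 'absent') occurs in Taxon 1 and Taxon 5 but conflicts with the nesting implied by the other characters — most parsimoniously interpreted as homoplasy.
Only Taxon 1, Taxon 3, and Taxon 9 show the derived state 'present' for Character 6, supporting them as a clade.
Most parsimonious ingroup topology: ((((Taxon 3,Taxon 1),Taxon 9),Taxon 5),Taxon 4).
Taxon 1 and Taxon 3 form a cherry on this tree, so they are sister taxa.

Taxon 3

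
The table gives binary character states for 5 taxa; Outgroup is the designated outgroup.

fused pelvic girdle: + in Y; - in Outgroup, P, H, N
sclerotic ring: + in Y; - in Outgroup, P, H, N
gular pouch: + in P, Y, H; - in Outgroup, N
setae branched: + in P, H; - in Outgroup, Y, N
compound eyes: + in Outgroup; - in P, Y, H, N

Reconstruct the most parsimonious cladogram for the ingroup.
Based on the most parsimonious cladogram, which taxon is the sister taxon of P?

Character polarity is set by the outgroup: the derived state is whichever differs from the outgroup's state, so for compound eyes the derived state is '-', and for the remaining characters it is '+'.
fused pelvic girdle (derived state '+') is unique to Y (autapomorphy; uninformative for grouping).
sclerotic ring (derived state '+') is unique to Y (autapomorphy; uninformative for grouping).
Only H, P, and Y show the derived state '+' for gular pouch, supporting them as a clade.
Only H and P show the derived state '+' for setae branched, supporting them as a clade.
All ingroup taxa share the derived state '-' for compound eyes; it defines the ingroup but does not resolve relationships within it.
Most parsimonious ingroup topology: (((P,H),Y),N).
P and H form a cherry on this tree, so they are sister taxa.

H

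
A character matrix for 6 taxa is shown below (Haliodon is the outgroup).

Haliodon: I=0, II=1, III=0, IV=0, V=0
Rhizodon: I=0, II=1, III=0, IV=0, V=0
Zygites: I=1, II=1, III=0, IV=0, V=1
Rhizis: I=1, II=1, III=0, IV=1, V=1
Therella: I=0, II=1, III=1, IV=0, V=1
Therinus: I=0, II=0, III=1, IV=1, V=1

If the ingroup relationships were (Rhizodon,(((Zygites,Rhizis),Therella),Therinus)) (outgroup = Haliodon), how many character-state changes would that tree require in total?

Map each character onto (Rhizodon,(((Zygites,Rhizis),Therella),Therinus)) (rooted by Haliodon) and count the minimum state changes it requires (Fitch parsimony):
I: 1; II: 1; III: 2; IV: 2; V: 1.
Total tree length = 7.

7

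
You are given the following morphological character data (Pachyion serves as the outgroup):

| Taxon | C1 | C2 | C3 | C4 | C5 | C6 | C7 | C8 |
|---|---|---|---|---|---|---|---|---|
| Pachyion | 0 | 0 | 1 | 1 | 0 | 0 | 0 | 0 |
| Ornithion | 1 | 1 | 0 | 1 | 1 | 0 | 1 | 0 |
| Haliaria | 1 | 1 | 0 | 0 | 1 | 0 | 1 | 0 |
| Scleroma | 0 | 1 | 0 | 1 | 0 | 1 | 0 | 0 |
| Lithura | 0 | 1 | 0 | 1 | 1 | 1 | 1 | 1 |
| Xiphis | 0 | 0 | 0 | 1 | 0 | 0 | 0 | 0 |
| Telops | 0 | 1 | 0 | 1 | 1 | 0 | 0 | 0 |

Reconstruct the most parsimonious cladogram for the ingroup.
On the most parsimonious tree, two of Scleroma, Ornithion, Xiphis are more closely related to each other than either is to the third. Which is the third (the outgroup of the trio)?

Character polarity is set by the outgroup: the derived state is whichever differs from the outgroup's state, so for C3, C4 the derived state is '0', and for the remaining characters it is '1'.
Only Haliaria and Ornithion show the derived state '1' for C1, supporting them as a clade.
Only Haliaria, Lithura, Ornithion, Scleroma, and Telops show the derived state '1' for C2, supporting them as a clade.
All ingroup taxa share the derived state '0' for C3; it defines the ingroup but does not resolve relationships within it.
C4: derived state '0' in Haliaria only — an autapomorphy, so it tells us nothing about relationships among taxa.
Only Haliaria, Lithura, Ornithion, and Telops show the derived state '1' for C5, supporting them as a clade.
C6 groups Lithura and Scleroma, which is incompatible with the clades supported by the remaining characters; treating it as convergent (homoplasy) costs fewer steps than any alternative tree.
C7 (derived state '1') is shared by Haliaria, Lithura, and Ornithion — a synapomorphy uniting that clade.
C8: derived state '1' in Lithura only — an autapomorphy, so it tells us nothing about relationships among taxa.
Most parsimonious ingroup topology: (((((Ornithion,Haliaria),Lithura),Telops),Scleroma),Xiphis).
Ornithion and Scleroma share a more recent common ancestor with each other than either does with Xiphis, so Xiphis is the least closely related of the three.

Xiphis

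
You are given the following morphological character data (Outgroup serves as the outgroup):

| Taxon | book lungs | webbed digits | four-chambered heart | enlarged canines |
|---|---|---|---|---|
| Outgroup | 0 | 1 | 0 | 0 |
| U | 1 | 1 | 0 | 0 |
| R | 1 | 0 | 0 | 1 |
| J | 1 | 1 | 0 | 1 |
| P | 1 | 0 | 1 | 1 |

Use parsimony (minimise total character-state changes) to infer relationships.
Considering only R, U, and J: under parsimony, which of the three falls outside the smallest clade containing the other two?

Character polarity is set by the outgroup: the derived state is whichever differs from the outgroup's state, so for webbed digits the derived state is '0', and for the remaining characters it is '1'.
book lungs (derived state '1') is shared by all ingroup taxa — unites the whole ingroup.
webbed digits: derived state '0' in P and R only — synapomorphy for {P, R}.
four-chambered heart: derived state '1' in P only — an autapomorphy, so it tells us nothing about relationships among taxa.
Only J, P, and R show the derived state '1' for enlarged canines, supporting them as a clade.
Most parsimonious ingroup topology: (U,((R,P),J)).
R and J share a more recent common ancestor with each other than either does with U, so U is the least closely related of the three.

U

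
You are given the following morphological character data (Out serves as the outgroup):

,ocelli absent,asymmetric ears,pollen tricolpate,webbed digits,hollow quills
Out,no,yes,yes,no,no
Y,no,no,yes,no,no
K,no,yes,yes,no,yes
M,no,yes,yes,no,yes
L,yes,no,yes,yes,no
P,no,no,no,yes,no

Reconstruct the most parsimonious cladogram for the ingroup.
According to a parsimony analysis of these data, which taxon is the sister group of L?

Character polarity is set by the outgroup: the derived state is whichever differs from the outgroup's state, so for asymmetric ears, pollen tricolpate the derived state is 'no', and for the remaining characters it is 'yes'.
ocelli absent: derived state 'yes' in L only — an autapomorphy, so it tells us nothing about relationships among taxa.
asymmetric ears: derived state 'no' in L, P, and Y only — synapomorphy for {L, P, Y}.
pollen tricolpate (derived state 'no') is unique to P (autapomorphy; uninformative for grouping).
webbed digits (derived state 'yes') is shared by L and P — a synapomorphy uniting that clade.
hollow quills: derived state 'yes' in K and M only — synapomorphy for {K, M}.
Most parsimonious ingroup topology: ((K,M),((L,P),Y)).
L and P form a cherry on this tree, so they are sister taxa.

P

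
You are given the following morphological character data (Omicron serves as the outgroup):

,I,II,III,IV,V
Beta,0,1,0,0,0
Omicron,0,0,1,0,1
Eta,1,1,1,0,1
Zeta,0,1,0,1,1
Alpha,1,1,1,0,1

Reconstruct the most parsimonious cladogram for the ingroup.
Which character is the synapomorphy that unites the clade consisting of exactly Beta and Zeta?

III

Character polarity is set by the outgroup: the derived state is whichever differs from the outgroup's state, so for III, V the derived state is '0', and for the remaining characters it is '1'.
I (derived state '1') is shared by Alpha and Eta — a synapomorphy uniting that clade.
II (derived state '1') is shared by all ingroup taxa — unites the whole ingroup.
III (derived state '0') is shared by Beta and Zeta — a synapomorphy uniting that clade.
IV: derived state '1' in Zeta only — an autapomorphy, so it tells us nothing about relationships among taxa.
V (derived state '0') is unique to Beta (autapomorphy; uninformative for grouping).
Most parsimonious ingroup topology: ((Alpha,Eta),(Zeta,Beta)).
The clade {Beta, Zeta} is supported by III: its derived state '0' occurs in exactly those taxa and in no other taxon (including the outgroup).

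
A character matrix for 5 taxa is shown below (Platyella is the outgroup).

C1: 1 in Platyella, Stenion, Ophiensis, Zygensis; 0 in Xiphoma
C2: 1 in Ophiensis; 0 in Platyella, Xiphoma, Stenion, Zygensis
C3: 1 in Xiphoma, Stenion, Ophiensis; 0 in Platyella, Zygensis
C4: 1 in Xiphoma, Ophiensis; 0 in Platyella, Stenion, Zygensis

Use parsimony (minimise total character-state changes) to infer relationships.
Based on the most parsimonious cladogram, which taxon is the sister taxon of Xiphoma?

Character polarity is set by the outgroup: the derived state is whichever differs from the outgroup's state, so for C1 the derived state is '0', and for the remaining characters it is '1'.
C1: derived state '0' in Xiphoma only — an autapomorphy, so it tells us nothing about relationships among taxa.
C2: derived state '1' in Ophiensis only — an autapomorphy, so it tells us nothing about relationships among taxa.
C3 (derived state '1') is shared by Ophiensis, Stenion, and Xiphoma — a synapomorphy uniting that clade.
Only Ophiensis and Xiphoma show the derived state '1' for C4, supporting them as a clade.
Most parsimonious ingroup topology: (((Xiphoma,Ophiensis),Stenion),Zygensis).
Xiphoma and Ophiensis form a cherry on this tree, so they are sister taxa.

Ophiensis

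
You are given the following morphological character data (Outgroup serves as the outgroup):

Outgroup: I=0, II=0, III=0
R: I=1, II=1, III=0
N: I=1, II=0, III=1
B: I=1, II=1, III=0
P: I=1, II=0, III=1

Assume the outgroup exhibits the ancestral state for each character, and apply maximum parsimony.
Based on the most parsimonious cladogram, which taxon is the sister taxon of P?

N

The outgroup has state '0' for every character, so '1' is the derived state throughout.
All ingroup taxa share the derived state '1' for I; it defines the ingroup but does not resolve relationships within it.
Only B and R show the derived state '1' for II, supporting them as a clade.
III (derived state '1') is shared by N and P — a synapomorphy uniting that clade.
Most parsimonious ingroup topology: ((R,B),(N,P)).
P and N form a cherry on this tree, so they are sister taxa.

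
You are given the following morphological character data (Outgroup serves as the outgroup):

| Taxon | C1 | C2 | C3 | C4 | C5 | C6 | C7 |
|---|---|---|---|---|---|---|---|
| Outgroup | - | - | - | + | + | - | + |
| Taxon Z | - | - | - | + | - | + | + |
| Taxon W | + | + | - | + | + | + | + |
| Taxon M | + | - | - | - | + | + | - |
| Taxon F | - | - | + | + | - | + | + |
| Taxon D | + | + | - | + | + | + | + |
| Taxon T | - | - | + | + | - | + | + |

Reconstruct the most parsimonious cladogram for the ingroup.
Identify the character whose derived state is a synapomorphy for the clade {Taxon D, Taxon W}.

C2

Character polarity is set by the outgroup: the derived state is whichever differs from the outgroup's state, so for C4, C5, C7 the derived state is '-', and for the remaining characters it is '+'.
C1: derived state '+' in Taxon D, Taxon M, and Taxon W only — synapomorphy for {Taxon D, Taxon M, Taxon W}.
Only Taxon D and Taxon W show the derived state '+' for C2, supporting them as a clade.
Only Taxon F and Taxon T show the derived state '+' for C3, supporting them as a clade.
C4 (derived state '-') is unique to Taxon M (autapomorphy; uninformative for grouping).
C5 (derived state '-') is shared by Taxon F, Taxon T, and Taxon Z — a synapomorphy uniting that clade.
C6 (derived state '+') is shared by all ingroup taxa — unites the whole ingroup.
C7: derived state '-' in Taxon M only — an autapomorphy, so it tells us nothing about relationships among taxa.
Most parsimonious ingroup topology: ((Taxon Z,(Taxon F,Taxon T)),((Taxon W,Taxon D),Taxon M)).
The clade {Taxon D, Taxon W} is supported by C2: its derived state '+' occurs in exactly those taxa and in no other taxon (including the outgroup).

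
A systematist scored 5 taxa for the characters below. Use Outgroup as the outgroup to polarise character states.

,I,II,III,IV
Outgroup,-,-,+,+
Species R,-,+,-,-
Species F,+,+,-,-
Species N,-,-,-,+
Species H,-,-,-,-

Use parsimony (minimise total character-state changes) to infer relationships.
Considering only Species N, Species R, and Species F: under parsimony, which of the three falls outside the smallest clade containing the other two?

Species N

Character polarity is set by the outgroup: the derived state is whichever differs from the outgroup's state, so for III, IV the derived state is '-', and for the remaining characters it is '+'.
I (derived state '+') is unique to Species F (autapomorphy; uninformative for grouping).
Only Species F and Species R show the derived state '+' for II, supporting them as a clade.
All ingroup taxa share the derived state '-' for III; it defines the ingroup but does not resolve relationships within it.
Only Species F, Species H, and Species R show the derived state '-' for IV, supporting them as a clade.
Most parsimonious ingroup topology: (((Species R,Species F),Species H),Species N).
Species R and Species F share a more recent common ancestor with each other than either does with Species N, so Species N is the least closely related of the three.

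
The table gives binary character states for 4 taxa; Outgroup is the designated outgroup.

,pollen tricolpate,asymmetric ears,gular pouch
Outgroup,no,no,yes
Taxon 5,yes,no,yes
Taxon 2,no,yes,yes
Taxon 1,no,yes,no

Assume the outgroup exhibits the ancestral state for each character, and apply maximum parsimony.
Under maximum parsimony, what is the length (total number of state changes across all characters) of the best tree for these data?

Character polarity is set by the outgroup: the derived state is whichever differs from the outgroup's state, so for gular pouch the derived state is 'no', and for the remaining characters it is 'yes'.
pollen tricolpate: derived state 'yes' in Taxon 5 only — an autapomorphy, so it tells us nothing about relationships among taxa.
asymmetric ears (derived state 'yes') is shared by Taxon 1 and Taxon 2 — a synapomorphy uniting that clade.
gular pouch (derived state 'no') is unique to Taxon 1 (autapomorphy; uninformative for grouping).
Most parsimonious ingroup topology: (Taxon 5,(Taxon 2,Taxon 1)).
Changes per character on this tree: pollen tricolpate: 1; asymmetric ears: 1; gular pouch: 1.
Total = 3.

3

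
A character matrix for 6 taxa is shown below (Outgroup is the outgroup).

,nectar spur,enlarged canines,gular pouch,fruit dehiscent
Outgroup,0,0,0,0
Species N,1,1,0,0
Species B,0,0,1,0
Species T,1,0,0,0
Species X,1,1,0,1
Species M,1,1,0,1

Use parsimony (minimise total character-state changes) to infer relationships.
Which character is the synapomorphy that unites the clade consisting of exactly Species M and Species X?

The outgroup has state '0' for every character, so '1' is the derived state throughout.
Only Species M, Species N, Species T, and Species X show the derived state '1' for nectar spur, supporting them as a clade.
enlarged canines: derived state '1' in Species M, Species N, and Species X only — synapomorphy for {Species M, Species N, Species X}.
gular pouch: derived state '1' in Species B only — an autapomorphy, so it tells us nothing about relationships among taxa.
fruit dehiscent (derived state '1') is shared by Species M and Species X — a synapomorphy uniting that clade.
Most parsimonious ingroup topology: (((Species N,(Species X,Species M)),Species T),Species B).
The clade {Species M, Species X} is supported by fruit dehiscent: its derived state '1' occurs in exactly those taxa and in no other taxon (including the outgroup).

fruit dehiscent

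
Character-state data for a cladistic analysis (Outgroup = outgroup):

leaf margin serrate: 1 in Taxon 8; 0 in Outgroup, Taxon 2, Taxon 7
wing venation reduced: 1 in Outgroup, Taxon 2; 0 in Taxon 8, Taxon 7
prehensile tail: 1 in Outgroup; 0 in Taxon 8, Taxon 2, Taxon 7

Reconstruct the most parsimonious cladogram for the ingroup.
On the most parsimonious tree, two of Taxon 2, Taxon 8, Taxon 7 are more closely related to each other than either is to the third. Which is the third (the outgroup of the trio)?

Taxon 2

Character polarity is set by the outgroup: the derived state is whichever differs from the outgroup's state, so for wing venation reduced, prehensile tail the derived state is '0', and for the remaining characters it is '1'.
leaf margin serrate: derived state '1' in Taxon 8 only — an autapomorphy, so it tells us nothing about relationships among taxa.
wing venation reduced: derived state '0' in Taxon 7 and Taxon 8 only — synapomorphy for {Taxon 7, Taxon 8}.
All ingroup taxa share the derived state '0' for prehensile tail; it defines the ingroup but does not resolve relationships within it.
Most parsimonious ingroup topology: ((Taxon 8,Taxon 7),Taxon 2).
Taxon 7 and Taxon 8 share a more recent common ancestor with each other than either does with Taxon 2, so Taxon 2 is the least closely related of the three.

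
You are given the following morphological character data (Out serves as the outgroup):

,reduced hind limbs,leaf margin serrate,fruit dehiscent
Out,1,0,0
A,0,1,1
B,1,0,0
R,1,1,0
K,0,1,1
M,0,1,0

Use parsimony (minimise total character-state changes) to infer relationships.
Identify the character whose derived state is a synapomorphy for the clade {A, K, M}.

Character polarity is set by the outgroup: the derived state is whichever differs from the outgroup's state, so for reduced hind limbs the derived state is '0', and for the remaining characters it is '1'.
reduced hind limbs: derived state '0' in A, K, and M only — synapomorphy for {A, K, M}.
leaf margin serrate: derived state '1' in A, K, M, and R only — synapomorphy for {A, K, M, R}.
fruit dehiscent (derived state '1') is shared by A and K — a synapomorphy uniting that clade.
Most parsimonious ingroup topology: ((((A,K),M),R),B).
The clade {A, K, M} is supported by reduced hind limbs: its derived state '0' occurs in exactly those taxa and in no other taxon (including the outgroup).

reduced hind limbs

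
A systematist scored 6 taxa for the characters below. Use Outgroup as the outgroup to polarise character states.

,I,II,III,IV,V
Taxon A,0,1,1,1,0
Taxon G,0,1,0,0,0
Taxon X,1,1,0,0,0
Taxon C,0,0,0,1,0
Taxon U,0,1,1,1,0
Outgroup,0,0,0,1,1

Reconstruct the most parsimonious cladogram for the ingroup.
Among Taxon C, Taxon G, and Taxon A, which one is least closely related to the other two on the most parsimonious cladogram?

Character polarity is set by the outgroup: the derived state is whichever differs from the outgroup's state, so for IV, V the derived state is '0', and for the remaining characters it is '1'.
I: derived state '1' in Taxon X only — an autapomorphy, so it tells us nothing about relationships among taxa.
II: derived state '1' in Taxon A, Taxon G, Taxon U, and Taxon X only — synapomorphy for {Taxon A, Taxon G, Taxon U, Taxon X}.
III: derived state '1' in Taxon A and Taxon U only — synapomorphy for {Taxon A, Taxon U}.
Only Taxon G and Taxon X show the derived state '0' for IV, supporting them as a clade.
V (derived state '0') is shared by all ingroup taxa — unites the whole ingroup.
Most parsimonious ingroup topology: (Taxon C,((Taxon G,Taxon X),(Taxon A,Taxon U))).
Taxon G and Taxon A share a more recent common ancestor with each other than either does with Taxon C, so Taxon C is the least closely related of the three.

Taxon C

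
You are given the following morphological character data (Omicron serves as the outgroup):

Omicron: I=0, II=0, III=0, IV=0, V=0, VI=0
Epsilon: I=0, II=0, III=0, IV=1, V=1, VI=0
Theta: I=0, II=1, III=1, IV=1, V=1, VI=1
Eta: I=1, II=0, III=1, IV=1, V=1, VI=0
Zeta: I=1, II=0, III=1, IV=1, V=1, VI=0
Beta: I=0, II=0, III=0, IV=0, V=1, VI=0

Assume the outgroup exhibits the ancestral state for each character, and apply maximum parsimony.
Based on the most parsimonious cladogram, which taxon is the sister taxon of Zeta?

The outgroup has state '0' for every character, so '1' is the derived state throughout.
Only Eta and Zeta show the derived state '1' for I, supporting them as a clade.
II: derived state '1' in Theta only — an autapomorphy, so it tells us nothing about relationships among taxa.
III (derived state '1') is shared by Eta, Theta, and Zeta — a synapomorphy uniting that clade.
IV: derived state '1' in Epsilon, Eta, Theta, and Zeta only — synapomorphy for {Epsilon, Eta, Theta, Zeta}.
All ingroup taxa share the derived state '1' for V; it defines the ingroup but does not resolve relationships within it.
VI: derived state '1' in Theta only — an autapomorphy, so it tells us nothing about relationships among taxa.
Most parsimonious ingroup topology: ((Epsilon,(Theta,(Eta,Zeta))),Beta).
Zeta and Eta form a cherry on this tree, so they are sister taxa.

Eta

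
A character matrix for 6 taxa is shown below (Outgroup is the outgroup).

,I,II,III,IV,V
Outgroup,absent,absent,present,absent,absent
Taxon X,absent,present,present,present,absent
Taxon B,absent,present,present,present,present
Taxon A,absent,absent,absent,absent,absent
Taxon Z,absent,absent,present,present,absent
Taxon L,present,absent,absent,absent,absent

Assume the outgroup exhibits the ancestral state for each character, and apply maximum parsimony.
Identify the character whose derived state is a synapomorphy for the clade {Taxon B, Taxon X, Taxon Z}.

Character polarity is set by the outgroup: the derived state is whichever differs from the outgroup's state, so for III the derived state is 'absent', and for the remaining characters it is 'present'.
I: derived state 'present' in Taxon L only — an autapomorphy, so it tells us nothing about relationships among taxa.
II (derived state 'present') is shared by Taxon B and Taxon X — a synapomorphy uniting that clade.
III: derived state 'absent' in Taxon A and Taxon L only — synapomorphy for {Taxon A, Taxon L}.
Only Taxon B, Taxon X, and Taxon Z show the derived state 'present' for IV, supporting them as a clade.
V: derived state 'present' in Taxon B only — an autapomorphy, so it tells us nothing about relationships among taxa.
Most parsimonious ingroup topology: (((Taxon X,Taxon B),Taxon Z),(Taxon A,Taxon L)).
The clade {Taxon B, Taxon X, Taxon Z} is supported by IV: its derived state 'present' occurs in exactly those taxa and in no other taxon (including the outgroup).

IV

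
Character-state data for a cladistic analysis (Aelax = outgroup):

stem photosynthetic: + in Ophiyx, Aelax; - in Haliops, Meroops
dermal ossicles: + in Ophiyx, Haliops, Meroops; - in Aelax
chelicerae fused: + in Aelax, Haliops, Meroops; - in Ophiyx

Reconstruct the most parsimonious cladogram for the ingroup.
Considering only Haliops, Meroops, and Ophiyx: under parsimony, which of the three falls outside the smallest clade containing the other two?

Character polarity is set by the outgroup: the derived state is whichever differs from the outgroup's state, so for stem photosynthetic, chelicerae fused the derived state is '-', and for the remaining characters it is '+'.
Only Haliops and Meroops show the derived state '-' for stem photosynthetic, supporting them as a clade.
All ingroup taxa share the derived state '+' for dermal ossicles; it defines the ingroup but does not resolve relationships within it.
chelicerae fused: derived state '-' in Ophiyx only — an autapomorphy, so it tells us nothing about relationships among taxa.
Most parsimonious ingroup topology: (Ophiyx,(Haliops,Meroops)).
Haliops and Meroops share a more recent common ancestor with each other than either does with Ophiyx, so Ophiyx is the least closely related of the three.

Ophiyx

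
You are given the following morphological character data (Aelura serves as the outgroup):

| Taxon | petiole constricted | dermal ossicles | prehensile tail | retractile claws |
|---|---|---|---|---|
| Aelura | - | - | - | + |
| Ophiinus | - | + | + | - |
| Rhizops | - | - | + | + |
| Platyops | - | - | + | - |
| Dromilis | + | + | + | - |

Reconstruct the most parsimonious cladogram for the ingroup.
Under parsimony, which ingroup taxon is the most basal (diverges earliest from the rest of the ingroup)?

Character polarity is set by the outgroup: the derived state is whichever differs from the outgroup's state, so for retractile claws the derived state is '-', and for the remaining characters it is '+'.
petiole constricted (derived state '+') is unique to Dromilis (autapomorphy; uninformative for grouping).
Only Dromilis and Ophiinus show the derived state '+' for dermal ossicles, supporting them as a clade.
prehensile tail (derived state '+') is shared by all ingroup taxa — unites the whole ingroup.
retractile claws (derived state '-') is shared by Dromilis, Ophiinus, and Platyops — a synapomorphy uniting that clade.
Most parsimonious ingroup topology: (((Ophiinus,Dromilis),Platyops),Rhizops).
Rhizops is sister to the clade containing all other ingroup taxa, so it is the earliest-diverging (most basal) ingroup lineage.

Rhizops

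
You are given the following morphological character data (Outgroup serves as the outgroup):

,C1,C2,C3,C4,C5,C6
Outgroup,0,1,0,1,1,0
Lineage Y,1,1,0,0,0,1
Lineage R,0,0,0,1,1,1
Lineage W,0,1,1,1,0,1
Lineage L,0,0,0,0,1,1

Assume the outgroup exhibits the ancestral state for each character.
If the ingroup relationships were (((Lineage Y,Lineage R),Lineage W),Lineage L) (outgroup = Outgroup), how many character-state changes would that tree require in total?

Map each character onto (((Lineage Y,Lineage R),Lineage W),Lineage L) (rooted by Outgroup) and count the minimum state changes it requires (Fitch parsimony):
C1: 1; C2: 2; C3: 1; C4: 2; C5: 2; C6: 1.
Total tree length = 9.

9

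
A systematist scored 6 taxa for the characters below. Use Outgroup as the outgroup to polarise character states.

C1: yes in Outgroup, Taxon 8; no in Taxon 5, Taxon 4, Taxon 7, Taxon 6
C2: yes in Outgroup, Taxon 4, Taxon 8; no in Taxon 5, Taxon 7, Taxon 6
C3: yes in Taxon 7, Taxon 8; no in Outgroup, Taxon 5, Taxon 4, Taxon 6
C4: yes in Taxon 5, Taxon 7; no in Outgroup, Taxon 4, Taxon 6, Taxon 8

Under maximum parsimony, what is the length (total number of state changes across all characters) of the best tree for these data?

Character polarity is set by the outgroup: the derived state is whichever differs from the outgroup's state, so for C1, C2 the derived state is 'no', and for the remaining characters it is 'yes'.
Only Taxon 4, Taxon 5, Taxon 6, and Taxon 7 show the derived state 'no' for C1, supporting them as a clade.
C2 (derived state 'no') is shared by Taxon 5, Taxon 6, and Taxon 7 — a synapomorphy uniting that clade.
C3 groups Taxon 7 and Taxon 8, which is incompatible with the clades supported by the remaining characters; treating it as convergent (homoplasy) costs fewer steps than any alternative tree.
C4 (derived state 'yes') is shared by Taxon 5 and Taxon 7 — a synapomorphy uniting that clade.
Most parsimonious ingroup topology: ((((Taxon 5,Taxon 7),Taxon 6),Taxon 4),Taxon 8).
Changes per character on this tree: C1: 1; C2: 1; C3: 2; C4: 1.
Total = 5.

5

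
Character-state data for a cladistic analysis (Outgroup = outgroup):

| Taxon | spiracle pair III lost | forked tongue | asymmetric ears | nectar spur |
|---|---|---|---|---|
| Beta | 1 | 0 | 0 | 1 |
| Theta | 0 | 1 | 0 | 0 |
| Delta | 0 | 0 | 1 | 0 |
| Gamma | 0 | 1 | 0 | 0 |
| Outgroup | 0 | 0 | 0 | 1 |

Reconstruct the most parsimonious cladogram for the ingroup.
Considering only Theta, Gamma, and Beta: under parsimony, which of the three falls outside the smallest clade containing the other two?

Beta

Character polarity is set by the outgroup: the derived state is whichever differs from the outgroup's state, so for nectar spur the derived state is '0', and for the remaining characters it is '1'.
spiracle pair III lost (derived state '1') is unique to Beta (autapomorphy; uninformative for grouping).
forked tongue (derived state '1') is shared by Gamma and Theta — a synapomorphy uniting that clade.
asymmetric ears: derived state '1' in Delta only — an autapomorphy, so it tells us nothing about relationships among taxa.
nectar spur (derived state '0') is shared by Delta, Gamma, and Theta — a synapomorphy uniting that clade.
Most parsimonious ingroup topology: (((Gamma,Theta),Delta),Beta).
Theta and Gamma share a more recent common ancestor with each other than either does with Beta, so Beta is the least closely related of the three.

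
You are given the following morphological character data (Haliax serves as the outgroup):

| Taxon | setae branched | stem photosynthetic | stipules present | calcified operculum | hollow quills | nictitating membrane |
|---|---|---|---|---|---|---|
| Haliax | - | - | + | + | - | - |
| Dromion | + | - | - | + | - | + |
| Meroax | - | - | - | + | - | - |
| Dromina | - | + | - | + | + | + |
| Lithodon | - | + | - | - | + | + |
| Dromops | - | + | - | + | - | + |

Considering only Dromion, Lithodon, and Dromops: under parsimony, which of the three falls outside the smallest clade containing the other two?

Dromion

Character polarity is set by the outgroup: the derived state is whichever differs from the outgroup's state, so for stipules present, calcified operculum the derived state is '-', and for the remaining characters it is '+'.
setae branched: derived state '+' in Dromion only — an autapomorphy, so it tells us nothing about relationships among taxa.
Only Dromina, Dromops, and Lithodon show the derived state '+' for stem photosynthetic, supporting them as a clade.
All ingroup taxa share the derived state '-' for stipules present; it defines the ingroup but does not resolve relationships within it.
calcified operculum: derived state '-' in Lithodon only — an autapomorphy, so it tells us nothing about relationships among taxa.
hollow quills: derived state '+' in Dromina and Lithodon only — synapomorphy for {Dromina, Lithodon}.
Only Dromina, Dromion, Dromops, and Lithodon show the derived state '+' for nictitating membrane, supporting them as a clade.
Most parsimonious ingroup topology: ((Dromion,((Dromina,Lithodon),Dromops)),Meroax).
Dromops and Lithodon share a more recent common ancestor with each other than either does with Dromion, so Dromion is the least closely related of the three.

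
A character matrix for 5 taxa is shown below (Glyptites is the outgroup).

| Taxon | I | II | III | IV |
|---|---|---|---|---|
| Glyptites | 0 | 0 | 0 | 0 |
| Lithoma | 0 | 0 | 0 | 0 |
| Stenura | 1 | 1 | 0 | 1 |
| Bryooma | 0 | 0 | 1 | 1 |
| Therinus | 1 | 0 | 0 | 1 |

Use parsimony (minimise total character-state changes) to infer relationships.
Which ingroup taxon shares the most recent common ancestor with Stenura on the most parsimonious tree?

Therinus

The outgroup has state '0' for every character, so '1' is the derived state throughout.
Only Stenura and Therinus show the derived state '1' for I, supporting them as a clade.
II: derived state '1' in Stenura only — an autapomorphy, so it tells us nothing about relationships among taxa.
III (derived state '1') is unique to Bryooma (autapomorphy; uninformative for grouping).
IV: derived state '1' in Bryooma, Stenura, and Therinus only — synapomorphy for {Bryooma, Stenura, Therinus}.
Most parsimonious ingroup topology: (((Stenura,Therinus),Bryooma),Lithoma).
Stenura and Therinus form a cherry on this tree, so they are sister taxa.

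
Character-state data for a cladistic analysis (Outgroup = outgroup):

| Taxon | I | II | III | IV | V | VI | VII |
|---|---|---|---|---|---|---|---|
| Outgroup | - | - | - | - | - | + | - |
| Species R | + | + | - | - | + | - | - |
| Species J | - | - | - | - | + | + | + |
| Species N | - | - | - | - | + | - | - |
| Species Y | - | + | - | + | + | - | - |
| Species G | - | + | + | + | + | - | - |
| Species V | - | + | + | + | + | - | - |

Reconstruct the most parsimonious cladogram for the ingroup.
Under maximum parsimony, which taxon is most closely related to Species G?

Character polarity is set by the outgroup: the derived state is whichever differs from the outgroup's state, so for VI the derived state is '-', and for the remaining characters it is '+'.
I: derived state '+' in Species R only — an autapomorphy, so it tells us nothing about relationships among taxa.
Only Species G, Species R, Species V, and Species Y show the derived state '+' for II, supporting them as a clade.
Only Species G and Species V show the derived state '+' for III, supporting them as a clade.
Only Species G, Species V, and Species Y show the derived state '+' for IV, supporting them as a clade.
V (derived state '+') is shared by all ingroup taxa — unites the whole ingroup.
VI: derived state '-' in Species G, Species N, Species R, Species V, and Species Y only — synapomorphy for {Species G, Species N, Species R, Species V, Species Y}.
VII (derived state '+') is unique to Species J (autapomorphy; uninformative for grouping).
Most parsimonious ingroup topology: (((Species R,(Species Y,(Species G,Species V))),Species N),Species J).
Species G and Species V form a cherry on this tree, so they are sister taxa.

Species V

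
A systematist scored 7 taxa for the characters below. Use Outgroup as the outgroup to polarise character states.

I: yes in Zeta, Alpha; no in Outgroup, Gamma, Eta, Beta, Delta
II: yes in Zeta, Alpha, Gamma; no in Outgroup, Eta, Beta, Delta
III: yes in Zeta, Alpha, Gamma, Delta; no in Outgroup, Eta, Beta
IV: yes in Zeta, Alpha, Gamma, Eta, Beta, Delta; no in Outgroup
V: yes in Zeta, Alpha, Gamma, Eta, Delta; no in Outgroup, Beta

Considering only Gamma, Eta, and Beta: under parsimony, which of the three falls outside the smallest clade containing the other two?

The outgroup has state 'no' for every character, so 'yes' is the derived state throughout.
Only Alpha and Zeta show the derived state 'yes' for I, supporting them as a clade.
Only Alpha, Gamma, and Zeta show the derived state 'yes' for II, supporting them as a clade.
III: derived state 'yes' in Alpha, Delta, Gamma, and Zeta only — synapomorphy for {Alpha, Delta, Gamma, Zeta}.
All ingroup taxa share the derived state 'yes' for IV; it defines the ingroup but does not resolve relationships within it.
Only Alpha, Delta, Eta, Gamma, and Zeta show the derived state 'yes' for V, supporting them as a clade.
Most parsimonious ingroup topology: (((((Zeta,Alpha),Gamma),Delta),Eta),Beta).
Gamma and Eta share a more recent common ancestor with each other than either does with Beta, so Beta is the least closely related of the three.

Beta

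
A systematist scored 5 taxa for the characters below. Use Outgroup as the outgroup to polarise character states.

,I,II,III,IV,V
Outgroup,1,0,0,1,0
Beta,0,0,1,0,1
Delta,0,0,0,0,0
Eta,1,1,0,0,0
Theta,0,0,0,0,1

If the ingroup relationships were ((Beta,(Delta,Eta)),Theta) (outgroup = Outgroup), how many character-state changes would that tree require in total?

Map each character onto ((Beta,(Delta,Eta)),Theta) (rooted by Outgroup) and count the minimum state changes it requires (Fitch parsimony):
I: 2; II: 1; III: 1; IV: 1; V: 2.
Total tree length = 7.

7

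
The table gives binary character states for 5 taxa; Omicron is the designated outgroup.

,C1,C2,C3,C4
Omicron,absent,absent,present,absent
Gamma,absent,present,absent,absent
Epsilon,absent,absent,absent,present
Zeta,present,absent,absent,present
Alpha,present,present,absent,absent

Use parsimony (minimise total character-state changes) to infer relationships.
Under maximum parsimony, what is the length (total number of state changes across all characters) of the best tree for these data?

5

Character polarity is set by the outgroup: the derived state is whichever differs from the outgroup's state, so for C3 the derived state is 'absent', and for the remaining characters it is 'present'.
C1 (state 'present') occurs in Alpha and Zeta but conflicts with the nesting implied by the other characters — most parsimoniously interpreted as homoplasy.
C2 (derived state 'present') is shared by Alpha and Gamma — a synapomorphy uniting that clade.
C3 (derived state 'absent') is shared by all ingroup taxa — unites the whole ingroup.
C4: derived state 'present' in Epsilon and Zeta only — synapomorphy for {Epsilon, Zeta}.
Most parsimonious ingroup topology: ((Gamma,Alpha),(Epsilon,Zeta)).
Changes per character on this tree: C1: 2; C2: 1; C3: 1; C4: 1.
Total = 5.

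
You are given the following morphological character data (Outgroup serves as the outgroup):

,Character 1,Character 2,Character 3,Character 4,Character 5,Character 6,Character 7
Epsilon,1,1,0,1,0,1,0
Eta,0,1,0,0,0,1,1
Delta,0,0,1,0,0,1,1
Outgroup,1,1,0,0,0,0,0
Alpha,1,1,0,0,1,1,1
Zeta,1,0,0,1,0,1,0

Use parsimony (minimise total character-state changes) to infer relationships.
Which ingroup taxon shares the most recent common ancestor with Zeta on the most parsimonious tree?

Epsilon

Character polarity is set by the outgroup: the derived state is whichever differs from the outgroup's state, so for Character 1, Character 2 the derived state is '0', and for the remaining characters it is '1'.
Character 1: derived state '0' in Delta and Eta only — synapomorphy for {Delta, Eta}.
Character 2 (state '0') occurs in Delta and Zeta but conflicts with the nesting implied by the other characters — most parsimoniously interpreted as homoplasy.
Character 3 (derived state '1') is unique to Delta (autapomorphy; uninformative for grouping).
Character 4: derived state '1' in Epsilon and Zeta only — synapomorphy for {Epsilon, Zeta}.
Character 5 (derived state '1') is unique to Alpha (autapomorphy; uninformative for grouping).
All ingroup taxa share the derived state '1' for Character 6; it defines the ingroup but does not resolve relationships within it.
Character 7 (derived state '1') is shared by Alpha, Delta, and Eta — a synapomorphy uniting that clade.
Most parsimonious ingroup topology: ((Alpha,(Eta,Delta)),(Epsilon,Zeta)).
Zeta and Epsilon form a cherry on this tree, so they are sister taxa.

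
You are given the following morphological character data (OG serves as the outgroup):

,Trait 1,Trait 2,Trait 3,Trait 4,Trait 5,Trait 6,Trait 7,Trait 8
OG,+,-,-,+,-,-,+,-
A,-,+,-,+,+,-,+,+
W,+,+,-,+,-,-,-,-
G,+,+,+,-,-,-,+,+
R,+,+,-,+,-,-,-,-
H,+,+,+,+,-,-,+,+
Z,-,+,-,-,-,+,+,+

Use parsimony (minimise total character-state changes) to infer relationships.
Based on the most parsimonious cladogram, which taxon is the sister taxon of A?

Z

Character polarity is set by the outgroup: the derived state is whichever differs from the outgroup's state, so for Trait 1, Trait 4, Trait 7 the derived state is '-', and for the remaining characters it is '+'.
Only A and Z show the derived state '-' for Trait 1, supporting them as a clade.
All ingroup taxa share the derived state '+' for Trait 2; it defines the ingroup but does not resolve relationships within it.
Only G and H show the derived state '+' for Trait 3, supporting them as a clade.
Trait 4 groups G and Z, which is incompatible with the clades supported by the remaining characters; treating it as convergent (homoplasy) costs fewer steps than any alternative tree.
Trait 5: derived state '+' in A only — an autapomorphy, so it tells us nothing about relationships among taxa.
Trait 6 (derived state '+') is unique to Z (autapomorphy; uninformative for grouping).
Only R and W show the derived state '-' for Trait 7, supporting them as a clade.
Trait 8: derived state '+' in A, G, H, and Z only — synapomorphy for {A, G, H, Z}.
Most parsimonious ingroup topology: (((A,Z),(G,H)),(W,R)).
A and Z form a cherry on this tree, so they are sister taxa.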